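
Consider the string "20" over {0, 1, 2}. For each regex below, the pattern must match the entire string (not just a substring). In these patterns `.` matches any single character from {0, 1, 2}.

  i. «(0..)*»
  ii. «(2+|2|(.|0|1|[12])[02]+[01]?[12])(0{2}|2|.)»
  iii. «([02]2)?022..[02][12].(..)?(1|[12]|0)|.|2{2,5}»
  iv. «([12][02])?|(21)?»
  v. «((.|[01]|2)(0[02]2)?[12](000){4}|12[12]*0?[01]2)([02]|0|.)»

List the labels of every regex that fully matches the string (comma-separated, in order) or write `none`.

ii, iv

i → no match
ii → match
iii → no match
iv → match
v → no match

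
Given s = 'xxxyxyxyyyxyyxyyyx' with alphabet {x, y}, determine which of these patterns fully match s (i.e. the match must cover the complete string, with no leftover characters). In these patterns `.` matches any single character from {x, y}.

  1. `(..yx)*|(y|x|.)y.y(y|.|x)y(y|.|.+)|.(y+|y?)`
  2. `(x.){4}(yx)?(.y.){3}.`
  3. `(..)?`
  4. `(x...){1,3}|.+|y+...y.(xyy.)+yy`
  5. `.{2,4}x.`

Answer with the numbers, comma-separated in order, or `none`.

1 → no match
2 → match
3 → no match
4 → match
5 → no match

2, 4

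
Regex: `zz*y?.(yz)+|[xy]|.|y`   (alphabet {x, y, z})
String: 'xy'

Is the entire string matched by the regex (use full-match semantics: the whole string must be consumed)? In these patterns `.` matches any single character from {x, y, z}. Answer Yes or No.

No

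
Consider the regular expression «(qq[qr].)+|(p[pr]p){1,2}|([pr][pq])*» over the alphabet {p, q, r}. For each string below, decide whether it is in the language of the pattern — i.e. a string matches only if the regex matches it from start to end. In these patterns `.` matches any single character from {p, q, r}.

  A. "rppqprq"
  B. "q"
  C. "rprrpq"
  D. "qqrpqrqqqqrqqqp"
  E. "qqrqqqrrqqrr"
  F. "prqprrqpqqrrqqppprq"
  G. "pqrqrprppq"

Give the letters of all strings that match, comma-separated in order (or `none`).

E, G

A → no match
B → no match
C → no match
D → no match
E → match
F → no match
G → match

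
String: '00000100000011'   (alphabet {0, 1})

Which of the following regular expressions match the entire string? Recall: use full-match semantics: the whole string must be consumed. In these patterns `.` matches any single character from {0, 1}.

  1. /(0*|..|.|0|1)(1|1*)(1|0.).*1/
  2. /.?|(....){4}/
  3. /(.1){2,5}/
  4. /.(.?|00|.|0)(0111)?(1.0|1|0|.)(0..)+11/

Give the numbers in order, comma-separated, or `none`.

1, 4

1 → match
2 → no match
3 → no match
4 → match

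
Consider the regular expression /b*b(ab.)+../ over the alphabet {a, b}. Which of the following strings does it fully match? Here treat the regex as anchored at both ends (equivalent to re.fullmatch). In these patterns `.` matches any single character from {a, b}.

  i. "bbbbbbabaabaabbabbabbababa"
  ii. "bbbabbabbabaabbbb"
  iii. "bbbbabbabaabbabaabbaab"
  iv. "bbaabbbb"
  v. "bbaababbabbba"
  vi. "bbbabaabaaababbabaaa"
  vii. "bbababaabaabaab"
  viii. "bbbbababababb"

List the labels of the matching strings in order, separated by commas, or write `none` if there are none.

i, ii

i → match
ii → match
iii → no match
iv → no match
v → no match
vi → no match
vii → no match
viii → no match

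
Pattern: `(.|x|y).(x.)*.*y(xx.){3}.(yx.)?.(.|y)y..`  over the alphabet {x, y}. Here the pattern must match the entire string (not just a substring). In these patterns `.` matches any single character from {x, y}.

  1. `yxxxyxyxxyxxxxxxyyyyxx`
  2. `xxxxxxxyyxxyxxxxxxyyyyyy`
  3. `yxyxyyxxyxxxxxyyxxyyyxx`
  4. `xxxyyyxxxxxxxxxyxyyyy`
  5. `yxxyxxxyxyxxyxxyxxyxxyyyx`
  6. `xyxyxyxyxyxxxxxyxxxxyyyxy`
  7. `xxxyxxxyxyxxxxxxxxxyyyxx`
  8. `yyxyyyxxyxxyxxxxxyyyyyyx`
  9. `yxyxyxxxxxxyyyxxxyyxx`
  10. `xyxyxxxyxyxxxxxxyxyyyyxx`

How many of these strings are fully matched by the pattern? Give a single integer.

6

1 → match
2 → match
3 → no match
4 → match
5 → match
6 → match
7 → no match
8 → match
9 → no match
10 → no match
Total matched: 6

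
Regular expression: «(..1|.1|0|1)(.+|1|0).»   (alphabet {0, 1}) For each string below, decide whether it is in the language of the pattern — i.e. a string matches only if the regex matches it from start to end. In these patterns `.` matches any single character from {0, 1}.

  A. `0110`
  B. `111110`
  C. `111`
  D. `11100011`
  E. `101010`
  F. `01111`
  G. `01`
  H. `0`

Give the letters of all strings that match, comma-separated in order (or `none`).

A, B, C, D, E, F

A → match
B → match
C → match
D → match
E → match
F → match
G → no match
H → no match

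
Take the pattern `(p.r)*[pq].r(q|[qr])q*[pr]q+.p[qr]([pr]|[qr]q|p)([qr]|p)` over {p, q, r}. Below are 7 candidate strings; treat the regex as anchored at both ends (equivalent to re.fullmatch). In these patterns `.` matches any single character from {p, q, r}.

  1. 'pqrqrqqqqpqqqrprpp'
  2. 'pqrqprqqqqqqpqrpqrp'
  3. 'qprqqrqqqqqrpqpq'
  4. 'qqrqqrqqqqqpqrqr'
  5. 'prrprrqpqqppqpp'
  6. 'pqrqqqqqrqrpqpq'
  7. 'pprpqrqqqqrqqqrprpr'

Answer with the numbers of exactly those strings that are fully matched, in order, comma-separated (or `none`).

2, 3, 4, 5, 6, 7

1 → no match
2 → match
3 → match
4 → match
5 → match
6 → match
7 → match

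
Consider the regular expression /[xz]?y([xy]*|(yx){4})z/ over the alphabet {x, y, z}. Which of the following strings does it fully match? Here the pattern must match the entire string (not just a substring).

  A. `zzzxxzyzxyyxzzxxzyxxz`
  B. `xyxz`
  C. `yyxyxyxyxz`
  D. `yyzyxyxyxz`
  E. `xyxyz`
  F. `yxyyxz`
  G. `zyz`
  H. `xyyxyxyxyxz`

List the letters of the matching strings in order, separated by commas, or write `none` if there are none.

B, C, E, F, G, H

A → no match
B → match
C → match
D → no match
E → match
F → match
G → match
H → match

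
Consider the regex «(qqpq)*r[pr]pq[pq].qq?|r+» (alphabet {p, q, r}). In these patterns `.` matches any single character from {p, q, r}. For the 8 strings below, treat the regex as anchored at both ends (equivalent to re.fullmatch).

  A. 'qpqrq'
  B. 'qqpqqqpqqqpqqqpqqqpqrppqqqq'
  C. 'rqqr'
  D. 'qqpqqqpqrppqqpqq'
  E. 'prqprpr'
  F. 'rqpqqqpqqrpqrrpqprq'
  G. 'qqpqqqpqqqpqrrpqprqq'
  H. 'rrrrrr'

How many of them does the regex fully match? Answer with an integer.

4

A. 'qpqrq' → no match
B → match
C. 'rqqr' → no match
D → match
E. 'prqprpr' → no match
F → no match
G → match
H. 'rrrrrr' → match
Total matched: 4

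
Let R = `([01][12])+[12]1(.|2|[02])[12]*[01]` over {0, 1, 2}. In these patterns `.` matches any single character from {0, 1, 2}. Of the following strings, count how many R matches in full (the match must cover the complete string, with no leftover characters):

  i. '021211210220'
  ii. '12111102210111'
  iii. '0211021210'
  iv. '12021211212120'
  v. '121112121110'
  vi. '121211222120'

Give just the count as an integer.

i → match
ii → match
iii → match
iv → match
v → match
vi → match
Total matched: 6

6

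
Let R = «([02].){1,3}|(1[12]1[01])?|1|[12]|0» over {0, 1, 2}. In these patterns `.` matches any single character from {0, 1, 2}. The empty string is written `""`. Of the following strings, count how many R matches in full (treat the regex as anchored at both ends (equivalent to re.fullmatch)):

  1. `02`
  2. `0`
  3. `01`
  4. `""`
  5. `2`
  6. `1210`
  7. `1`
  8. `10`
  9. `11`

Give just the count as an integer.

1 → match
2 → match
3 → match
4 → match
5 → match
6 → match
7 → match
8 → no match
9 → no match
Total matched: 7

7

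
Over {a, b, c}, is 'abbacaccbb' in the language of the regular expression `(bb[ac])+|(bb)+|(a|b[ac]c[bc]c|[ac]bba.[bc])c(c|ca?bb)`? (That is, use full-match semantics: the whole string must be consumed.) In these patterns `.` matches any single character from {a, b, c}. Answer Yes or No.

No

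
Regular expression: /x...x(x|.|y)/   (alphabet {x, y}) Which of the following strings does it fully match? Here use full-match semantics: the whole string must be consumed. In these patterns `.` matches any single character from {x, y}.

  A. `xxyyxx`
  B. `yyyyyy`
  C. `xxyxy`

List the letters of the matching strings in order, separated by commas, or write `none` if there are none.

A

A → match
B → no match — must start with `x`
C → no match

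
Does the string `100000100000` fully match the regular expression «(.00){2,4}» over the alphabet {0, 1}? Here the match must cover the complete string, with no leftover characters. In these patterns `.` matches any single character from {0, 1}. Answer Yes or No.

Yes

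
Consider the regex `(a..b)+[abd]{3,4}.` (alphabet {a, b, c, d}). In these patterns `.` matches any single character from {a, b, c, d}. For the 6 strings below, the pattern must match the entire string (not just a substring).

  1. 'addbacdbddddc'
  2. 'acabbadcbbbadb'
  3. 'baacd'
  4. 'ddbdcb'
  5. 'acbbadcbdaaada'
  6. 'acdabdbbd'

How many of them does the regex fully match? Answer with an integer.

1 → match
2 → no match
3. 'baacd' → no match — must start with 'a'
4. 'ddbdcb' → no match — must start with 'a'
5 → no match
6. 'acdabdbbd' → no match
Total matched: 1

1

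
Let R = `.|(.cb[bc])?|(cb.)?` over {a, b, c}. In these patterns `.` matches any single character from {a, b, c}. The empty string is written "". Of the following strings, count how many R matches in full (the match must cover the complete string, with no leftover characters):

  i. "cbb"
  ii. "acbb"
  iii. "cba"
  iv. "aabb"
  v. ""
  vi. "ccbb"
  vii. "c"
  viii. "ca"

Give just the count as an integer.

6

i → match
ii → match
iii → match
iv → no match
v → match
vi → match
vii → match
viii → no match
Total matched: 6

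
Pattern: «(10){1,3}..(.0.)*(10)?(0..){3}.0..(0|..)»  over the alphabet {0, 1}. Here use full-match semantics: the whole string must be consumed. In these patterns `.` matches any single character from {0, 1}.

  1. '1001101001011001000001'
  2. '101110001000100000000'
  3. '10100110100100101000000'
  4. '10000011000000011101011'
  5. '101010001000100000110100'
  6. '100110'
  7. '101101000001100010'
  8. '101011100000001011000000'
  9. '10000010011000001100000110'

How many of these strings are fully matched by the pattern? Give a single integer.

7

1 → match
2 → match
3 → match
4 → no match
5 → match
6 → no match
7 → match
8 → match
9 → match
Total matched: 7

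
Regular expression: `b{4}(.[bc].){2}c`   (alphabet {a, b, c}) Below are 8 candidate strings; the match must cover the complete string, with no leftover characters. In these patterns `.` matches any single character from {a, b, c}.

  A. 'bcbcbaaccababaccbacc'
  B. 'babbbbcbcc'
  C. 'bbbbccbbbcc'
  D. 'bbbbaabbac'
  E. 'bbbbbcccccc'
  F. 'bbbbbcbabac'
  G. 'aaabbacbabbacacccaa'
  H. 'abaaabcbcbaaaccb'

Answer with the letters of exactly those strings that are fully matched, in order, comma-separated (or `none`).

A → no match
B → no match
C → match
D → no match
E → match
F → match
G → no match — must start with 'b'
H → no match — must start with 'b'

C, E, F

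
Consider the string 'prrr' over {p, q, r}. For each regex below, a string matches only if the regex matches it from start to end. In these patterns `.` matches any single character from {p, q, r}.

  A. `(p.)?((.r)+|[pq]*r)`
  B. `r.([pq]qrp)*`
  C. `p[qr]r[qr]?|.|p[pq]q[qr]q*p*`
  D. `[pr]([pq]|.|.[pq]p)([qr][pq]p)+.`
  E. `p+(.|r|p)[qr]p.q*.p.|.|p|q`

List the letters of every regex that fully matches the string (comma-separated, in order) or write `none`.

A, C

A → match
B → no match — must start with 'r'
C → match
D → no match
E → no match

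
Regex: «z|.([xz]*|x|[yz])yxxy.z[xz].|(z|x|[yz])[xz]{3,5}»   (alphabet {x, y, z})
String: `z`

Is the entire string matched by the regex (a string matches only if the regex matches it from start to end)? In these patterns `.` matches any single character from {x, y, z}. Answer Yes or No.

Yes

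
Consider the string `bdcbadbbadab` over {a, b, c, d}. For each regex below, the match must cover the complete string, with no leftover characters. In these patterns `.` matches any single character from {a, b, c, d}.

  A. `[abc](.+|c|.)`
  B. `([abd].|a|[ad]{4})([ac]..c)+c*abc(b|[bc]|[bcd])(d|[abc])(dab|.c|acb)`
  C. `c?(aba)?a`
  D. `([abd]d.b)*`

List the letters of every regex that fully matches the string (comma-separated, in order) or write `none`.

A → match
B → no match
C → no match — must end with `a`
D → match

A, D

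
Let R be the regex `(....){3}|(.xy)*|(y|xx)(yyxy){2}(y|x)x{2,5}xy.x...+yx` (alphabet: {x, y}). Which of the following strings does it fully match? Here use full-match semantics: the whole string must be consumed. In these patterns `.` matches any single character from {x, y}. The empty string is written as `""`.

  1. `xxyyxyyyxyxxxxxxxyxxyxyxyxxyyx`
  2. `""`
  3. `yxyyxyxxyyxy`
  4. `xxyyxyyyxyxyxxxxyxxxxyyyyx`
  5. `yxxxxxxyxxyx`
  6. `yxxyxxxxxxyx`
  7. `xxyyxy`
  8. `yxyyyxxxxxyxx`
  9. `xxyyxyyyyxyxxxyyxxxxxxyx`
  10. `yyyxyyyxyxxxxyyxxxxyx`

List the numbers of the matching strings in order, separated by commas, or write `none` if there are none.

1, 2, 3, 5, 6, 7, 10

1 → match
2 → match
3 → match
4 → no match
5 → match
6 → match
7 → match
8 → no match
9 → no match
10 → match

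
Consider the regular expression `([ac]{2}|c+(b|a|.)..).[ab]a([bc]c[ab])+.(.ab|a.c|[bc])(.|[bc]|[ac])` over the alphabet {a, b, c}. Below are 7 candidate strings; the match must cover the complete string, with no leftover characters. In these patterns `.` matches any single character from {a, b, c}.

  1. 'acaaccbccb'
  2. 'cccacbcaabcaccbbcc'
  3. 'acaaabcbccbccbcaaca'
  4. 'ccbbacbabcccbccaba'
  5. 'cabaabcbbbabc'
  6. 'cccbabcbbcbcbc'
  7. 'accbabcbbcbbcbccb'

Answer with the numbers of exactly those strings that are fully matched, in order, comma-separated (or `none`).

2, 3, 5, 6, 7

1 → no match
2 → match
3 → match
4 → no match
5 → match
6 → match
7 → match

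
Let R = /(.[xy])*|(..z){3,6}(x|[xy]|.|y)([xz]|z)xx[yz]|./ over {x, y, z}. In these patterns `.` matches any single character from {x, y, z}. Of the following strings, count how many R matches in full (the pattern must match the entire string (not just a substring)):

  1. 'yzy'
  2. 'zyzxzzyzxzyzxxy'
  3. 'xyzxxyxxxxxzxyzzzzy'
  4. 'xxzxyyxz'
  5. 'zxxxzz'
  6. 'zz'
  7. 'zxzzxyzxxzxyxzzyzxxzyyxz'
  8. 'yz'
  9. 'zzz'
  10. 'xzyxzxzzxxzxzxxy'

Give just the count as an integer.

0

1 → no match
2 → no match
3 → no match
4 → no match
5 → no match
6 → no match
7 → no match
8 → no match
9 → no match
10 → no match
Total matched: 0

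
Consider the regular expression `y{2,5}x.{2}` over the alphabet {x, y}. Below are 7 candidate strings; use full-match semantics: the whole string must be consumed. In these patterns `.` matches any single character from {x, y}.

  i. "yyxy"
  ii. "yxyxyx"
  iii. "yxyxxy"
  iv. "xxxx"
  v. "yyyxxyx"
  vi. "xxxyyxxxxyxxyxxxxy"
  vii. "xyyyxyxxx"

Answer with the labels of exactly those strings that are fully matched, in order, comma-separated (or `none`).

none

i. "yyxy" → no match
ii. "yxyxyx" → no match
iii. "yxyxxy" → no match
iv. "xxxx" → no match — must start with "y"
v. "yyyxxyx" → no match
vi → no match — must start with "y"
vii. "xyyyxyxxx" → no match — must start with "y"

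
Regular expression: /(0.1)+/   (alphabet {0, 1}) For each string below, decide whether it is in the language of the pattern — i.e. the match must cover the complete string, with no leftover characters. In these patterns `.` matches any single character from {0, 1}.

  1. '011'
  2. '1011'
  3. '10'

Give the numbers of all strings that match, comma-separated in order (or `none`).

1

1 → match
2 → no match — must start with '0'
3 → no match — must start with '0'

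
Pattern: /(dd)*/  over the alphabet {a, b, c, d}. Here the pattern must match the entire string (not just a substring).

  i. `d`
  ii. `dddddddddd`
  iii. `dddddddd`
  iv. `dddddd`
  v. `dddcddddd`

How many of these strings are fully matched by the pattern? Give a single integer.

3

i. `d` → no match
ii. `dddddddddd` → match
iii. `dddddddd` → match
iv. `dddddd` → match
v. `dddcddddd` → no match
Total matched: 3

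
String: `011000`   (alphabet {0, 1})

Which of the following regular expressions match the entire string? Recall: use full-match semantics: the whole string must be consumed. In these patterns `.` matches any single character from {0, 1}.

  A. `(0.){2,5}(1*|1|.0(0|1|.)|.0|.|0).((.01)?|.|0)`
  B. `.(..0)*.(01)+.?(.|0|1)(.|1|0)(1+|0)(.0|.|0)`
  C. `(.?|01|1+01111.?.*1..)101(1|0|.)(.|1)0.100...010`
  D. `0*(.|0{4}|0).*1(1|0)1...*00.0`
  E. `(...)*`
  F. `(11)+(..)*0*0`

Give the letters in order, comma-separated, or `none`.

E

A → no match
B → no match
C → no match — must end with `010`
D → no match
E → match
F → no match — must start with `11`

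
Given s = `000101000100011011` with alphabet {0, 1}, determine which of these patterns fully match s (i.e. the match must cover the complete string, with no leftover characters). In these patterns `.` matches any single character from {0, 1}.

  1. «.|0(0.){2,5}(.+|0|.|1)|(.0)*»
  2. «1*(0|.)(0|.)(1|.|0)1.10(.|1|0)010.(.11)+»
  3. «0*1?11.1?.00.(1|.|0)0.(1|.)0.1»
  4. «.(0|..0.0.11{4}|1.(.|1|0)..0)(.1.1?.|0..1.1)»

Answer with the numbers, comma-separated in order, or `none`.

1 → no match
2 → match
3 → no match
4 → no match

2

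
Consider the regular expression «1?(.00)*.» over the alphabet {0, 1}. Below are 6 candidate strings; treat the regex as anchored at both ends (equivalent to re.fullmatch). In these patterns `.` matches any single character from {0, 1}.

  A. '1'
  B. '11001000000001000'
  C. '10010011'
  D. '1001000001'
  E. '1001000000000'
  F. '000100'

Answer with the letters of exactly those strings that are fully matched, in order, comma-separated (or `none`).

A, B, D, E

A → match
B → match
C → no match
D → match
E → match
F → no match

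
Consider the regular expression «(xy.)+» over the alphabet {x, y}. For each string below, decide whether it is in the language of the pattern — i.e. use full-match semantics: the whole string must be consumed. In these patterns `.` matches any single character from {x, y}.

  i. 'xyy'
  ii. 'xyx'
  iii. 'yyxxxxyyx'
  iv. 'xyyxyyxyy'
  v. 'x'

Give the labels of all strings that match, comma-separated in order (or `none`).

i, ii, iv

i → match
ii → match
iii → no match — must start with 'xy'
iv → match
v → no match — must start with 'xy'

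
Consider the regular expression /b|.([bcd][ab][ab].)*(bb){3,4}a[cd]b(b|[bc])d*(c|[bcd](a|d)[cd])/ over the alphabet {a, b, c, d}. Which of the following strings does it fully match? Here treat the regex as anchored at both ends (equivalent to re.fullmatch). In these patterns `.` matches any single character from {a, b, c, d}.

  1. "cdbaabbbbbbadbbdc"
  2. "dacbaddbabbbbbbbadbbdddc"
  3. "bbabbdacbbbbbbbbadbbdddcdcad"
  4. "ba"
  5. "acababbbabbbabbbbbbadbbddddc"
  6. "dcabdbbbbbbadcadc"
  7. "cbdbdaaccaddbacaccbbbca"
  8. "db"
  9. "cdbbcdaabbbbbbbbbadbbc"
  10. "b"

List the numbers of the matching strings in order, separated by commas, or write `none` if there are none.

1, 5, 9, 10

1 → match
2 → no match
3 → no match
4 → no match
5 → match
6 → no match
7 → no match
8 → no match
9 → match
10 → match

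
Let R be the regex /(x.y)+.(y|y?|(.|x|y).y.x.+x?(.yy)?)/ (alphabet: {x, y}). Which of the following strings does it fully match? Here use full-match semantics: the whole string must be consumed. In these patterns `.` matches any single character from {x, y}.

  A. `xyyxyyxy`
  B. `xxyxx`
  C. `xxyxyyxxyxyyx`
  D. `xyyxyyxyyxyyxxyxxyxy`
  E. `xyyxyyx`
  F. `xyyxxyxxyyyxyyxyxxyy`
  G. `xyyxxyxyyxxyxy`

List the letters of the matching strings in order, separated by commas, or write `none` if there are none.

A, C, D, E, F, G

A → match
B → no match
C → match
D → match
E → match
F → match
G → match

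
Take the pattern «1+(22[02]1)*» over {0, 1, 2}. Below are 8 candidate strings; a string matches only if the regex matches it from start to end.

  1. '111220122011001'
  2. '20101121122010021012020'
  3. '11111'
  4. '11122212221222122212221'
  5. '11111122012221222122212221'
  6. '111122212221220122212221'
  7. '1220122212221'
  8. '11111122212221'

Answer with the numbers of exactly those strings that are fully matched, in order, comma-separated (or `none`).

3, 4, 5, 6, 7, 8

1 → no match
2 → no match — must start with '1'
3. '11111' → match
4 → match
5 → match
6 → match
7 → match
8 → match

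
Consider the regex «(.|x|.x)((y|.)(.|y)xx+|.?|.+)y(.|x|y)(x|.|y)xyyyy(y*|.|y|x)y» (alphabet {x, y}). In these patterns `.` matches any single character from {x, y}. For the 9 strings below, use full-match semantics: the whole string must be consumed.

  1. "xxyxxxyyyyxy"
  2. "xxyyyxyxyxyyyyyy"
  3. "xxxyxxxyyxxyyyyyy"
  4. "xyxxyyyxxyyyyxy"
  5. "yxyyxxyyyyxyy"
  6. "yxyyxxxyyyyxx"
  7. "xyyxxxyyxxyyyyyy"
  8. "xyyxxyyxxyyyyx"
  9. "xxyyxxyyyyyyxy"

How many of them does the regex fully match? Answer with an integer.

1 → match
2 → match
3 → match
4 → match
5 → no match
6 → no match — must end with "y"
7 → match
8 → no match — must end with "y"
9 → no match
Total matched: 5

5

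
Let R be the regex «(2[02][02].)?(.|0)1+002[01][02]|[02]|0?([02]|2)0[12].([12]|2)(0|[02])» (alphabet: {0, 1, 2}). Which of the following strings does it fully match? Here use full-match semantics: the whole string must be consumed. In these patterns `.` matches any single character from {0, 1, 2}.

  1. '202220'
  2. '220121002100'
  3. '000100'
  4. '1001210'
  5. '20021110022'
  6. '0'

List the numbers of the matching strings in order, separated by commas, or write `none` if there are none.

1, 6

1 → match
2 → no match
3 → no match
4 → no match
5 → no match
6 → match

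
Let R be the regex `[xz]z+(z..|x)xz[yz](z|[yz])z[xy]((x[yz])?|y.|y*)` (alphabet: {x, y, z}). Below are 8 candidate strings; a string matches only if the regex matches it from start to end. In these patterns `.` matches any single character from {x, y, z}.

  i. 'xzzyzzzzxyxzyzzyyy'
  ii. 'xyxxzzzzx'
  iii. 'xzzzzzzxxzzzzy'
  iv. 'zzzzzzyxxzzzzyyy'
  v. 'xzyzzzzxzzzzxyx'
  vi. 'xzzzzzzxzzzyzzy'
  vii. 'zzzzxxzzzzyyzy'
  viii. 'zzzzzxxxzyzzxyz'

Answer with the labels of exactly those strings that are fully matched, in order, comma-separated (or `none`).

i → no match
ii → no match
iii → match
iv → match
v → no match
vi → no match
vii → no match
viii → match

iii, iv, viii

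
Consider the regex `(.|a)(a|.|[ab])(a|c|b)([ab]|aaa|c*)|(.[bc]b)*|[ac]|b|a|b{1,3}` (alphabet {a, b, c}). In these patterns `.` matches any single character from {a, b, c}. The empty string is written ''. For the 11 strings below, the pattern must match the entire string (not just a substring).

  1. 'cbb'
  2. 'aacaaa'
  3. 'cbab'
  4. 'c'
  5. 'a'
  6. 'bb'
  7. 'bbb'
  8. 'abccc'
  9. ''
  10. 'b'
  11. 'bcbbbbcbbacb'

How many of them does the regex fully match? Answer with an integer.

1. 'cbb' → match
2. 'aacaaa' → match
3. 'cbab' → match
4. 'c' → match
5. 'a' → match
6. 'bb' → match
7. 'bbb' → match
8. 'abccc' → match
9. '' → match
10. 'b' → match
11. 'bcbbbbcbbacb' → match
Total matched: 11

11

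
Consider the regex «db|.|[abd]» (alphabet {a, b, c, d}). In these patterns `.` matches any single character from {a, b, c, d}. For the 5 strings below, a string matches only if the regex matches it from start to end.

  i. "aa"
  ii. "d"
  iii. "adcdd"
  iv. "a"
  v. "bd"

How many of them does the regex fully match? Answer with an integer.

2

i. "aa" → no match
ii. "d" → match
iii. "adcdd" → no match
iv. "a" → match
v. "bd" → no match
Total matched: 2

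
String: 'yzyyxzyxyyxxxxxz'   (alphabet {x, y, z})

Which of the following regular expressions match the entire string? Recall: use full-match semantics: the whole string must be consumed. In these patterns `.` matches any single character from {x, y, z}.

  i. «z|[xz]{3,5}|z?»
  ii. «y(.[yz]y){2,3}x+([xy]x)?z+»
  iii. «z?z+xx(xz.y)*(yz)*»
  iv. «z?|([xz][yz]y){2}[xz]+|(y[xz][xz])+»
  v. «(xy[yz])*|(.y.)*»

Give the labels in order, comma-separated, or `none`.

ii

i → no match
ii → match
iii → no match
iv → no match
v → no match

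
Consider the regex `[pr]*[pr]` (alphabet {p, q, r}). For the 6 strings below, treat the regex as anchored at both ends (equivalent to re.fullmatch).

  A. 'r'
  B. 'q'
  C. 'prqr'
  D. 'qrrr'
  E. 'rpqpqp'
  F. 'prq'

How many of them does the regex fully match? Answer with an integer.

A → match
B → no match
C → no match
D → no match
E → no match
F → no match
Total matched: 1

1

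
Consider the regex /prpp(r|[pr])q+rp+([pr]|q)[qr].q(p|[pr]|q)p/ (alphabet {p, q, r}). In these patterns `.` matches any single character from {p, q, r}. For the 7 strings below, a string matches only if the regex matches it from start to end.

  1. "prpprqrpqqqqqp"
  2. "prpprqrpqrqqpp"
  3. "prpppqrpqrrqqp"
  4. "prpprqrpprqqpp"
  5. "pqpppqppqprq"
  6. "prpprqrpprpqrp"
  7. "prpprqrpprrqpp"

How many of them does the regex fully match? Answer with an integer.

6

1 → match
2 → match
3 → match
4 → match
5 → no match — must start with "prpp"
6 → match
7 → match
Total matched: 6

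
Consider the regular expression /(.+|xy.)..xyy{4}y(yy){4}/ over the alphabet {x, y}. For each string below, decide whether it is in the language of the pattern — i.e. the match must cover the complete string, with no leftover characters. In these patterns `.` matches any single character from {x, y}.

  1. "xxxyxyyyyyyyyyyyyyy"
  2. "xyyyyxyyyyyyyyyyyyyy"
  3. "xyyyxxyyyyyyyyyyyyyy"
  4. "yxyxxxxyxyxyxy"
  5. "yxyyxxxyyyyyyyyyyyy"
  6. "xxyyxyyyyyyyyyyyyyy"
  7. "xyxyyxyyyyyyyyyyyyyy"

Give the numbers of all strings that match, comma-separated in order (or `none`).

1, 2, 3, 6, 7

1 → match
2 → match
3 → match
4 → no match — must end with "yy"
5 → no match
6 → match
7 → match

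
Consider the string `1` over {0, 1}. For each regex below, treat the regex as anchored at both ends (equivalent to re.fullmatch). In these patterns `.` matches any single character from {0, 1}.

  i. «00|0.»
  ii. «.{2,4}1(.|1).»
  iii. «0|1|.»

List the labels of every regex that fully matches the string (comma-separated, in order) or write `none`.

i → no match
ii → no match
iii → match

iii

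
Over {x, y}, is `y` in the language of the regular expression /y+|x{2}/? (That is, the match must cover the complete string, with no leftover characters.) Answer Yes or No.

Yes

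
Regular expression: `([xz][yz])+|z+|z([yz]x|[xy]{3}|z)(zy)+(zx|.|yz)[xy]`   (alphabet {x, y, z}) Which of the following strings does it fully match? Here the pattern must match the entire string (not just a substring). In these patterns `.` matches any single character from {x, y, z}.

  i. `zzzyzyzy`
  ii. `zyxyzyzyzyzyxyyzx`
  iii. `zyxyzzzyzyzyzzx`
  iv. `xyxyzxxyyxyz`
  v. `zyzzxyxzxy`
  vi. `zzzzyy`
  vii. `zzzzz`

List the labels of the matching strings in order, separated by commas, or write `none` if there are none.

i → match
ii → no match
iii → no match
iv → no match
v → match
vi → no match
vii → match

i, v, vii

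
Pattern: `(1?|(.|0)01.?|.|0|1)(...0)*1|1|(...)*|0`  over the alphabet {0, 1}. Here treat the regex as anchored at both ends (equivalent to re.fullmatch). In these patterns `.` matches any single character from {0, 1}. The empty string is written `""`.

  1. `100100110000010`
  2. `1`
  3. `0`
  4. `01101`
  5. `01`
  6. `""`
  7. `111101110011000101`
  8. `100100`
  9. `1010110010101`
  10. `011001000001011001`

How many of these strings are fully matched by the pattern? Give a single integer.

10

1 → match
2. `1` → match
3. `0` → match
4. `01101` → match
5. `01` → match
6. `""` → match
7 → match
8. `100100` → match
9 → match
10 → match
Total matched: 10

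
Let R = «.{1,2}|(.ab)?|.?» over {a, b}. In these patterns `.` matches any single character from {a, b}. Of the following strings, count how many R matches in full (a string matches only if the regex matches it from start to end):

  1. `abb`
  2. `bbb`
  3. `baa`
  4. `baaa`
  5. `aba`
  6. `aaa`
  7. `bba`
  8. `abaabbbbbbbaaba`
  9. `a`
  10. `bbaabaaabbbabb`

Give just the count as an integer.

1 → no match
2 → no match
3 → no match
4 → no match
5 → no match
6 → no match
7 → no match
8 → no match
9 → match
10 → no match
Total matched: 1

1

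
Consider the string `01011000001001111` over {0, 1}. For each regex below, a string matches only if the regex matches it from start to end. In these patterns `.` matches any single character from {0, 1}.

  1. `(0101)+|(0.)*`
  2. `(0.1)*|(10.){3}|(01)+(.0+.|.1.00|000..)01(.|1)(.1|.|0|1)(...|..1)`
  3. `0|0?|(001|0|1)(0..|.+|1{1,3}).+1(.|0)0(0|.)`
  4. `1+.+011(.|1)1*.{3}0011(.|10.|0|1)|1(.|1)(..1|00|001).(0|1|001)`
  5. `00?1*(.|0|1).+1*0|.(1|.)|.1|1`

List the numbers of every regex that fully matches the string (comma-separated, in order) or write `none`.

1 → no match
2 → match
3 → no match
4 → no match — must start with `1`
5 → no match

2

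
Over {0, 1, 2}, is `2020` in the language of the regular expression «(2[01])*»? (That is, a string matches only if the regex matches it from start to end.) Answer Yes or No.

Yes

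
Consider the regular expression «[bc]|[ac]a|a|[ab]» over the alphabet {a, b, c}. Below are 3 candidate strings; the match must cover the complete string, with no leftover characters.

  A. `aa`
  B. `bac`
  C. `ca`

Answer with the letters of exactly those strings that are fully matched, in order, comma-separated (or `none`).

A → match
B → no match
C → match

A, C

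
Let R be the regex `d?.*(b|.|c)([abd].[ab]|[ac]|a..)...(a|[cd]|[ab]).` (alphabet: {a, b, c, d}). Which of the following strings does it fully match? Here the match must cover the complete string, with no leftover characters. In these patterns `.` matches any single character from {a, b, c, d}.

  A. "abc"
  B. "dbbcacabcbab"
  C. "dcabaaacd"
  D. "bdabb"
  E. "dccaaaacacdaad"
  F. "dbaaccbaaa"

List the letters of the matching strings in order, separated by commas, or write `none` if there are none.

A. "abc" → no match
B. "dbbcacabcbab" → match
C. "dcabaaacd" → no match
D. "bdabb" → no match
E → match
F. "dbaaccbaaa" → match

B, E, F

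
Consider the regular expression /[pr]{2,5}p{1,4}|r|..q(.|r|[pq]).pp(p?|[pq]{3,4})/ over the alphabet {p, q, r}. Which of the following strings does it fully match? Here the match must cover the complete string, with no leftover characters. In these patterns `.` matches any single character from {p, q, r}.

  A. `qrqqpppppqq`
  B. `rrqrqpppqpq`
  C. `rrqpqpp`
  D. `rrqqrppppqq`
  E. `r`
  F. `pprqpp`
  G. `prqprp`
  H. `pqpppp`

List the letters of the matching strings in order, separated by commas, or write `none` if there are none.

A, B, C, D, E

A → match
B → match
C → match
D → match
E → match
F → no match
G → no match
H → no match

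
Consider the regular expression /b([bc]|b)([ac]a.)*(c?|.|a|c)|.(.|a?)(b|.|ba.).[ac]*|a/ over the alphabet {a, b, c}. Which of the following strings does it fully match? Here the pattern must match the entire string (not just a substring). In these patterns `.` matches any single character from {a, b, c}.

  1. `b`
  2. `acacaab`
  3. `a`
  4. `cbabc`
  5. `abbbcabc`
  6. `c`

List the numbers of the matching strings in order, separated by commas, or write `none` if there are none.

3, 4

1. `b` → no match
2. `acacaab` → no match
3. `a` → match
4. `cbabc` → match
5. `abbbcabc` → no match
6. `c` → no match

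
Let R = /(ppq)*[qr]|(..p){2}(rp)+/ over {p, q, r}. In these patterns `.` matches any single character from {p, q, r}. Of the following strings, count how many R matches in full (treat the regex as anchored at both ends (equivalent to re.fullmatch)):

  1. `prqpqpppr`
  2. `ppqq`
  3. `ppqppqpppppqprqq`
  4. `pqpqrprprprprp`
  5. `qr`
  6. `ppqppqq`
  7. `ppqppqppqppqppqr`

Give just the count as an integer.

1. `prqpqpppr` → no match
2. `ppqq` → match
3 → no match
4 → match
5. `qr` → no match
6. `ppqppqq` → match
7 → match
Total matched: 4

4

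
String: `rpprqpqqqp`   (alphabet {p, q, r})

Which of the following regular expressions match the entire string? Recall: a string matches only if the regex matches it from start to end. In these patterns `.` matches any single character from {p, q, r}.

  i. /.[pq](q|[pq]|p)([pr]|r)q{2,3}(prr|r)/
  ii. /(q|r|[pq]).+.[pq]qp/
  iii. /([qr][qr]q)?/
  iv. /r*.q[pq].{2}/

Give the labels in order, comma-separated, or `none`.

ii

i → no match
ii → match
iii → no match
iv → no match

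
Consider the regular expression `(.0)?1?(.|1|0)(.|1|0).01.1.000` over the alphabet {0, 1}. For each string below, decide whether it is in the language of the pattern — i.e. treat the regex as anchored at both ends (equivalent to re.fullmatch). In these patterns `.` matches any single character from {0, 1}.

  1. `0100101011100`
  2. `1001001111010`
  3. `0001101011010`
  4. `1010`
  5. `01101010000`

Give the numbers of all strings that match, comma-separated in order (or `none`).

5

1 → no match — must end with `000`
2 → no match — must end with `000`
3 → no match — must end with `000`
4 → no match — must end with `000`
5 → match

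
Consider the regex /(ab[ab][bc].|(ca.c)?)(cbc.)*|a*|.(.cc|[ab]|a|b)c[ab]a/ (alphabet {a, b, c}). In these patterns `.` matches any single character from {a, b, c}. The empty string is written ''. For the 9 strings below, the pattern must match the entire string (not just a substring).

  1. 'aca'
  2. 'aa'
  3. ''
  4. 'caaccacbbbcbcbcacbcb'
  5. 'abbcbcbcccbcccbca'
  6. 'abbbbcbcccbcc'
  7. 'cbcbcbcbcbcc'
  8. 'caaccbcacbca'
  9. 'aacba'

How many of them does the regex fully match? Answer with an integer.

1 → no match
2 → match
3 → match
4 → no match
5 → match
6 → match
7 → match
8 → match
9 → match
Total matched: 7

7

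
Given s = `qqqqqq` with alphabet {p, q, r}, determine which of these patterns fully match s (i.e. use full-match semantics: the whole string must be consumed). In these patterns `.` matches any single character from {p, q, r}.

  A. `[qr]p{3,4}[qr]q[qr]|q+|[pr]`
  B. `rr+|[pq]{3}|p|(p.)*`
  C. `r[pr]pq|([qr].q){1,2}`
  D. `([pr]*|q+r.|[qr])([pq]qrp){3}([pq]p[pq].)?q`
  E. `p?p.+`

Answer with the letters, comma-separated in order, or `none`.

A, C

A → match
B → no match
C → match
D → no match
E → no match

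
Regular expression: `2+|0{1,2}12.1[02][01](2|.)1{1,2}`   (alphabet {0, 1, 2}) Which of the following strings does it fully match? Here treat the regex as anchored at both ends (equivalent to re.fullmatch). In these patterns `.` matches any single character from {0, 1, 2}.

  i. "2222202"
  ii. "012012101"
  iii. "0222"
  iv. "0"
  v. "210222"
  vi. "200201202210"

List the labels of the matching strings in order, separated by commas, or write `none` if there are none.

ii

i → no match
ii → match
iii → no match
iv → no match
v → no match
vi → no match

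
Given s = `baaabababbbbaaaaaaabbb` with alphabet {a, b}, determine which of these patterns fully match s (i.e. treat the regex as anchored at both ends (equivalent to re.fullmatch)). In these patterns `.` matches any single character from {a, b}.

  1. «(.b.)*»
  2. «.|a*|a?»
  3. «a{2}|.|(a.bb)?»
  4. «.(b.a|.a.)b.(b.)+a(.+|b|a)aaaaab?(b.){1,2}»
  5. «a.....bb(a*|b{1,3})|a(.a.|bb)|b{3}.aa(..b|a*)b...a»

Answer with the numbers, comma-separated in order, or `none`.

1 → no match
2 → no match
3 → no match
4 → match
5 → no match

4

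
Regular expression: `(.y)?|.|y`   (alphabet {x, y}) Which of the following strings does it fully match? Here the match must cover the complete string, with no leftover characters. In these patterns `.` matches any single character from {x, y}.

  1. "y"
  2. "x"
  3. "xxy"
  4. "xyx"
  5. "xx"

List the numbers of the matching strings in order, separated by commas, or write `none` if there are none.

1 → match
2 → match
3 → no match
4 → no match
5 → no match

1, 2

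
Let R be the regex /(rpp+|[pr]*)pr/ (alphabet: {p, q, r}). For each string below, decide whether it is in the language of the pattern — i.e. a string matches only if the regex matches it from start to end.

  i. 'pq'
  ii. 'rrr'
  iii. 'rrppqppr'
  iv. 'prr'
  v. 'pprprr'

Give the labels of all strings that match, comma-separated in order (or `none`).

i. 'pq' → no match — must end with 'pr'
ii. 'rrr' → no match — must end with 'pr'
iii. 'rrppqppr' → no match
iv. 'prr' → no match — must end with 'pr'
v. 'pprprr' → no match — must end with 'pr'

none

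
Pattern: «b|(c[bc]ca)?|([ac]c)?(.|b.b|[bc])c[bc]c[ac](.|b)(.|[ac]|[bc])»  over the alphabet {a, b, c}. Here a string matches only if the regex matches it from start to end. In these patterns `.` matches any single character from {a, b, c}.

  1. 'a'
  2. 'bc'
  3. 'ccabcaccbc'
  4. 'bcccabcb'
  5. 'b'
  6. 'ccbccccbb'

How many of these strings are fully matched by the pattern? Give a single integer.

1 → no match
2 → no match
3 → no match
4 → no match
5 → match
6 → match
Total matched: 2

2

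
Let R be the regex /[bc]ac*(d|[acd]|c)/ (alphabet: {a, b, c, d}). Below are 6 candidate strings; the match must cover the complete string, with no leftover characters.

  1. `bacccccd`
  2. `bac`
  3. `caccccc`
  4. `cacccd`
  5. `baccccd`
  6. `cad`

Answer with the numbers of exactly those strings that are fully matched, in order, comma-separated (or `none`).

1. `bacccccd` → match
2. `bac` → match
3. `caccccc` → match
4. `cacccd` → match
5. `baccccd` → match
6. `cad` → match

1, 2, 3, 4, 5, 6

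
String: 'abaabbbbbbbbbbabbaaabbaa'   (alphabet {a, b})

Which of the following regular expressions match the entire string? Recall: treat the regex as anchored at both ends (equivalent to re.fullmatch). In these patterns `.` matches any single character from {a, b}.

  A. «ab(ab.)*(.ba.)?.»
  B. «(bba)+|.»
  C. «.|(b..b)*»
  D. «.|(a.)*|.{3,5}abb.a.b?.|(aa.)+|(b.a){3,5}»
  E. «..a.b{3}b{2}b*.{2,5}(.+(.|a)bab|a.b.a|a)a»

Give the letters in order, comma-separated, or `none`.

E

A → no match
B → no match
C → no match
D → no match
E → match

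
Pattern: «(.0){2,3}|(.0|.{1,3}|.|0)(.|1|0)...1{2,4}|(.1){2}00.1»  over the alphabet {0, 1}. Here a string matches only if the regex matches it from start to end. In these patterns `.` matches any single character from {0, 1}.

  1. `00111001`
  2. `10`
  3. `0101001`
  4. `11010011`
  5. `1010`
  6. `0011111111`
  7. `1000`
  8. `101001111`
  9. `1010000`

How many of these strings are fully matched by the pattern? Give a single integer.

1. `00111001` → no match
2. `10` → no match
3. `0101001` → no match
4. `11010011` → match
5. `1010` → match
6. `0011111111` → match
7. `1000` → match
8. `101001111` → match
9. `1010000` → no match
Total matched: 5

5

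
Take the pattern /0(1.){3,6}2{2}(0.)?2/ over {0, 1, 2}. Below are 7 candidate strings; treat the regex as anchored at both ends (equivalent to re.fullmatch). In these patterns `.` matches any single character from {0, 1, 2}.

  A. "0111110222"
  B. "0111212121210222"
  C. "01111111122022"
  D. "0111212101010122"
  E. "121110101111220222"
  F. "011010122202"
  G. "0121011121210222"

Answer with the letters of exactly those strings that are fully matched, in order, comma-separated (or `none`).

A → match
B → match
C → match
D → no match
E → no match — must start with "01"
F → no match
G → match

A, B, C, G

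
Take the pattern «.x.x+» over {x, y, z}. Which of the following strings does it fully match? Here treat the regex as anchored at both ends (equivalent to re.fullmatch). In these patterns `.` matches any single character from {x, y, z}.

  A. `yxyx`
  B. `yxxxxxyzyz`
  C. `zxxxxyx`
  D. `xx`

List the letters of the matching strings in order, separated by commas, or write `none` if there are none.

A → match
B → no match — must end with `x`
C → no match
D → no match

A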